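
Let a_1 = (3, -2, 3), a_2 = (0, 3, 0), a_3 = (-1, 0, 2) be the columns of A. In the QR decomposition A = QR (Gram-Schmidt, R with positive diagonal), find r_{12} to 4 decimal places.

a_1 = (3, -2, 3); ‖a_1‖ = 4.6904, so e_1 = (0.6396, -0.4264, 0.6396).
r_{12} = e_1·a_2 = -1.2792.

r_{12} = -1.2792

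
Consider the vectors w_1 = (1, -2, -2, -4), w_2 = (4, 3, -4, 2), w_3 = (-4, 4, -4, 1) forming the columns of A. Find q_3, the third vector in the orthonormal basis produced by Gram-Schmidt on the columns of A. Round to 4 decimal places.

q_3 = (-0.7513, 0.3858, -0.5219, -0.1198)

w_1 = (1, -2, -2, -4); ‖w_1‖ = 5.0000, so q_1 = (0.2000, -0.4000, -0.4000, -0.8000).
q_1·w_2 = 0.2000·4 + (-0.4000)·3 + (-0.4000)·(-4) + (-0.8000)·2 = -0.4000.
u_2 = w_2 + 0.4000·q_1 = (4.0800, 2.8400, -4.1600, 1.6800).
‖u_2‖ = 6.6963, so q_2 = (0.6093, 0.4241, -0.6212, 0.2509).
q_1·w_3 = 0.2000·(-4) + (-0.4000)·4 + (-0.4000)·(-4) + (-0.8000)·1 = -1.6000; q_2·w_3 = 0.6093·(-4) + 0.4241·4 + (-0.6212)·(-4) + 0.2509·1 = 1.9951.
u_3 = w_3 + 1.6000·q_1 − 1.9951·q_2 = (-4.8956, 2.5138, -3.4005, -0.7806).
‖u_3‖ = 6.5161, so q_3 = (-0.7513, 0.3858, -0.5219, -0.1198).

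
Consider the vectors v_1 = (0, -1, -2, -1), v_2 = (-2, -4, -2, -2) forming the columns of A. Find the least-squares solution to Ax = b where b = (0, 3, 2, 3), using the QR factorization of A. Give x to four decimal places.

q_1 = v_1/‖v_1‖ = (0, -1, -2, -1)/2.4495 = (0.0000, -0.4082, -0.8165, -0.4082).
r_{12} = q_1·v_2 = 4.0825.
u_2 = v_2 − 4.0825·q_1 = (-2.0000, -2.3333, 1.3333, -0.3333).
‖u_2‖ = 3.3665, so q_2 = (-0.5941, -0.6931, 0.3961, -0.0990).
Qᵀb = (-4.0825, -1.5842).
Back-substitute: x_2 = -1.5842/3.3665 = -0.4706.
x_1 = (-4.0825 − 4.0825·(-0.4706))/2.4495 = -0.8824.

x = (-0.8824, -0.4706)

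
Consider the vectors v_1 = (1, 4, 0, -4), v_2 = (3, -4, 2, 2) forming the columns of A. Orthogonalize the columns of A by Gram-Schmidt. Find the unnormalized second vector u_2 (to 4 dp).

v_1 = (1, 4, 0, -4); ‖v_1‖ = 5.7446, so q_1 = (0.1741, 0.6963, 0.0000, -0.6963).
q_1·v_2 = 0.1741·3 + 0.6963·(-4) + 0.0000·2 + (-0.6963)·2 = -3.6556.
u_2 = v_2 + 3.6556·q_1 = (3.6364, -1.4545, 2.0000, -0.5455).

u_2 = (3.6364, -1.4545, 2.0000, -0.5455)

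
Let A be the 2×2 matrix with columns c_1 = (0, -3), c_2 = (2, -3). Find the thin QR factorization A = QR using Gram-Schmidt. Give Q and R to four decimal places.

c_1 = (0, -3); ‖c_1‖ = 3.0000, so e_1 = (0.0000, -1.0000).
e_1·c_2 = 0.0000·2 + (-1.0000)·(-3) = 3.0000.
u_2 = c_2 − 3.0000·e_1 = (2.0000, 0.0000).
‖u_2‖ = 2.0000, so e_2 = (1.0000, 0.0000).

Q = [[0.0000, 1.0000], [-1.0000, 0.0000]], R = [[3.0000, 3.0000], [0.0000, 2.0000]]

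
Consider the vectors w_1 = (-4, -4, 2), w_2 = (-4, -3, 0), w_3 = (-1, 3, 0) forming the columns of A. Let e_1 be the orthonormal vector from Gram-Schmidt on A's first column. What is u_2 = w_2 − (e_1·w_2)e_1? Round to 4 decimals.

w_1 = (-4, -4, 2); ‖w_1‖ = 6.0000, so e_1 = (-0.6667, -0.6667, 0.3333).
e_1·w_2 = (-0.6667)·(-4) + (-0.6667)·(-3) + 0.3333·0 = 4.6667.
u_2 = w_2 − 4.6667·e_1 = (-0.8889, 0.1111, -1.5556).

u_2 = (-0.8889, 0.1111, -1.5556)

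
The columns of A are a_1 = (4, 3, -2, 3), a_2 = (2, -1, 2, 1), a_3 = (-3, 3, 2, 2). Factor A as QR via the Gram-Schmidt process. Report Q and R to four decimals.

Q = [[0.6489, 0.5102, -0.4826], [0.4867, -0.4251, 0.5352], [-0.3244, 0.7142, 0.5220], [0.4867, 0.2211, 0.4562]], R = [[6.1644, 0.6489, -0.1622], [0.0000, 3.0950, -0.9353], [0.0000, 0.0000, 5.0099]]

a_1 = (4, 3, -2, 3); ‖a_1‖ = 6.1644, so e_1 = (0.6489, 0.4867, -0.3244, 0.4867).
e_1·a_2 = 0.6489·2 + 0.4867·(-1) + (-0.3244)·2 + 0.4867·1 = 0.6489.
u_2 = a_2 − 0.6489·e_1 = (1.5789, -1.3158, 2.2105, 0.6842).
‖u_2‖ = 3.0950, so e_2 = (0.5102, -0.4251, 0.7142, 0.2211).
e_1·a_3 = 0.6489·(-3) + 0.4867·3 + (-0.3244)·2 + 0.4867·2 = -0.1622; e_2·a_3 = 0.5102·(-3) + (-0.4251)·3 + 0.7142·2 + 0.2211·2 = -0.9353.
u_3 = a_3 + 0.1622·e_1 + 0.9353·e_2 = (-2.4176, 2.6813, 2.6154, 2.2857).
‖u_3‖ = 5.0099, so e_3 = (-0.4826, 0.5352, 0.5220, 0.4562).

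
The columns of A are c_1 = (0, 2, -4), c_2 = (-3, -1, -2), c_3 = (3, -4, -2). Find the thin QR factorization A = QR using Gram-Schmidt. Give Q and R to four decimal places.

Q = [[0.0000, -0.8589, 0.5121], [0.4472, -0.4581, -0.7682], [-0.8944, -0.2290, -0.3841]], R = [[4.4721, 1.3416, 0.0000], [0.0000, 3.4928, -0.2863], [0.0000, 0.0000, 5.3775]]

q_1 = c_1/‖c_1‖ = (0, 2, -4)/4.4721 = (0.0000, 0.4472, -0.8944).
r_{12} = q_1·c_2 = 1.3416.
u_2 = c_2 − 1.3416·q_1 = (-3.0000, -1.6000, -0.8000).
‖u_2‖ = 3.4928, so q_2 = (-0.8589, -0.4581, -0.2290).
r_{13} = q_1·c_3 = 0.0000; r_{23} = q_2·c_3 = -0.2863.
u_3 = c_3 + 0.0000·q_1 + 0.2863·q_2 = (2.7541, -4.1311, -2.0656).
‖u_3‖ = 5.3775, so q_3 = (0.5121, -0.7682, -0.3841).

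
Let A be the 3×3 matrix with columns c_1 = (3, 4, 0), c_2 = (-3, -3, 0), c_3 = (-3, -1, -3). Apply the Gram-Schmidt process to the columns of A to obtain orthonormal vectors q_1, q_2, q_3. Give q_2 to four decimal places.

c_1 = (3, 4, 0); ‖c_1‖ = 5.0000, so q_1 = (0.6000, 0.8000, 0.0000).
q_1·c_2 = 0.6000·(-3) + 0.8000·(-3) + 0.0000·0 = -4.2000.
u_2 = c_2 + 4.2000·q_1 = (-0.4800, 0.3600, 0.0000).
‖u_2‖ = 0.6000, so q_2 = (-0.8000, 0.6000, 0.0000).

q_2 = (-0.8000, 0.6000, 0.0000)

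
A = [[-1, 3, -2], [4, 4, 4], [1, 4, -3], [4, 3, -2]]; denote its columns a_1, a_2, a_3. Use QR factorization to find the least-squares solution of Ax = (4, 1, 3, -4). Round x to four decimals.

x = (-1.6566, 1.3658, 0.5310)

a_1 = (-1, 4, 1, 4); ‖a_1‖ = 5.8310, so q_1 = (-0.1715, 0.6860, 0.1715, 0.6860).
q_1·a_2 = (-0.1715)·3 + 0.6860·4 + 0.1715·4 + 0.6860·3 = 4.9735.
u_2 = a_2 − 4.9735·q_1 = (3.8529, 0.5882, 3.1471, -0.4118).
‖u_2‖ = 5.0264, so q_2 = (0.7665, 0.1170, 0.6261, -0.0819).
q_1·a_3 = (-0.1715)·(-2) + 0.6860·4 + 0.1715·(-3) + 0.6860·(-2) = 1.2005; q_2·a_3 = 0.7665·(-2) + 0.1170·4 + 0.6261·(-3) + (-0.0819)·(-2) = -2.7794.
u_3 = a_3 − 1.2005·q_1 + 2.7794·q_2 = (0.3364, 3.5017, -1.4657, -3.0512).
‖u_3‖ = 4.8820, so q_3 = (0.0689, 0.7173, -0.3002, -0.6250).
Qᵀb = (-2.2295, 5.3892, 2.5923).
Back-substitute: x_3 = 2.5923/4.8820 = 0.5310.
x_2 = (5.3892 + 2.7794·0.5310)/5.0264 = 1.3658.
x_1 = (-2.2295 − 4.9735·1.3658 − 1.2005·0.5310)/5.8310 = -1.6566.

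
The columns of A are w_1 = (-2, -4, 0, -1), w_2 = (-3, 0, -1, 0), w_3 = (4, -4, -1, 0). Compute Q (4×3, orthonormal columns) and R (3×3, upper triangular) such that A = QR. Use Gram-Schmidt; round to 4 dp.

Q = [[-0.4364, -0.8437, 0.2951], [-0.8729, 0.3970, -0.2189], [0.0000, -0.3474, -0.8852], [-0.2182, 0.0993, 0.2853]], R = [[4.5826, 1.3093, 1.7457], [0.0000, 2.8785, -4.6155], [0.0000, 0.0000, 2.9410]]

w_1 = (-2, -4, 0, -1); ‖w_1‖ = 4.5826, so q_1 = (-0.4364, -0.8729, 0.0000, -0.2182).
q_1·w_2 = (-0.4364)·(-3) + (-0.8729)·0 + 0.0000·(-1) + (-0.2182)·0 = 1.3093.
u_2 = w_2 − 1.3093·q_1 = (-2.4286, 1.1429, -1.0000, 0.2857).
‖u_2‖ = 2.8785, so q_2 = (-0.8437, 0.3970, -0.3474, 0.0993).
q_1·w_3 = (-0.4364)·4 + (-0.8729)·(-4) + 0.0000·(-1) + (-0.2182)·0 = 1.7457; q_2·w_3 = (-0.8437)·4 + 0.3970·(-4) + (-0.3474)·(-1) + 0.0993·0 = -4.6155.
u_3 = w_3 − 1.7457·q_1 + 4.6155·q_2 = (0.8678, -0.6437, -2.6034, 0.8391).
‖u_3‖ = 2.9410, so q_3 = (0.2951, -0.2189, -0.8852, 0.2853).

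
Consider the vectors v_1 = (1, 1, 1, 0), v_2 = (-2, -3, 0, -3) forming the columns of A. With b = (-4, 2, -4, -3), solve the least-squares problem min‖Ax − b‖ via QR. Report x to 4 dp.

x = (-1.8780, 0.0732)

v_1 = (1, 1, 1, 0); ‖v_1‖ = 1.7321, so e_1 = (0.5774, 0.5774, 0.5774, 0.0000).
e_1·v_2 = 0.5774·(-2) + 0.5774·(-3) + 0.5774·0 + 0.0000·(-3) = -2.8868.
u_2 = v_2 + 2.8868·e_1 = (-0.3333, -1.3333, 1.6667, -3.0000).
‖u_2‖ = 3.6968, so e_2 = (-0.0902, -0.3607, 0.4508, -0.8115).
Qᵀb = (-3.4641, 0.2705).
Back-substitute: x_2 = 0.2705/3.6968 = 0.0732.
x_1 = (-3.4641 + 2.8868·0.0732)/1.7321 = -1.8780.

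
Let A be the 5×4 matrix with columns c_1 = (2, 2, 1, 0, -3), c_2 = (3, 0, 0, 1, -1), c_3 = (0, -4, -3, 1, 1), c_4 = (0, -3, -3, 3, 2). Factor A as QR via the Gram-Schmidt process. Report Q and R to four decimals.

c_1 = (2, 2, 1, 0, -3); ‖c_1‖ = 4.2426, so q_1 = (0.4714, 0.4714, 0.2357, 0.0000, -0.7071).
q_1·c_2 = 0.4714·3 + 0.4714·0 + 0.2357·0 + 0.0000·1 + (-0.7071)·(-1) = 2.1213.
u_2 = c_2 − 2.1213·q_1 = (2.0000, -1.0000, -0.5000, 1.0000, 0.5000).
‖u_2‖ = 2.5495, so q_2 = (0.7845, -0.3922, -0.1961, 0.3922, 0.1961).
q_1·c_3 = 0.4714·0 + 0.4714·(-4) + 0.2357·(-3) + 0.0000·1 + (-0.7071)·1 = -3.2998; q_2·c_3 = 0.7845·0 + (-0.3922)·(-4) + (-0.1961)·(-3) + 0.3922·1 + 0.1961·1 = 2.7456.
u_3 = c_3 + 3.2998·q_1 − 2.7456·q_2 = (-0.5983, -1.3675, -1.6838, -0.0769, -1.8718).
‖u_3‖ = 2.9279, so q_3 = (-0.2043, -0.4671, -0.5751, -0.0263, -0.6393).
q_1·c_4 = 0.4714·0 + 0.4714·(-3) + 0.2357·(-3) + 0.0000·3 + (-0.7071)·2 = -3.5355; q_2·c_4 = 0.7845·0 + (-0.3922)·(-3) + (-0.1961)·(-3) + 0.3922·3 + 0.1961·2 = 3.3340; q_3·c_4 = (-0.2043)·0 + (-0.4671)·(-3) + (-0.5751)·(-3) + (-0.0263)·3 + (-0.6393)·2 = 1.7690.
u_4 = c_4 + 3.5355·q_1 − 3.3340·q_2 − 1.7690·q_3 = (-0.5872, 0.8006, -0.4955, 1.7388, -0.0229).
‖u_4‖ = 2.0628, so q_4 = (-0.2847, 0.3881, -0.2402, 0.8429, -0.0111).

Q = [[0.4714, 0.7845, -0.2043, -0.2847], [0.4714, -0.3922, -0.4671, 0.3881], [0.2357, -0.1961, -0.5751, -0.2402], [0.0000, 0.3922, -0.0263, 0.8429], [-0.7071, 0.1961, -0.6393, -0.0111]], R = [[4.2426, 2.1213, -3.2998, -3.5355], [0.0000, 2.5495, 2.7456, 3.3340], [0.0000, 0.0000, 2.9279, 1.7690], [0.0000, 0.0000, 0.0000, 2.0628]]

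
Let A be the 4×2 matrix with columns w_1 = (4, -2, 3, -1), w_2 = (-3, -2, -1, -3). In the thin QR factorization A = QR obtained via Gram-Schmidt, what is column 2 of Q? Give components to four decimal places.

e_2 = (-0.4232, -0.5546, -0.0438, -0.7151)

w_1 = (4, -2, 3, -1); ‖w_1‖ = 5.4772, so e_1 = (0.7303, -0.3651, 0.5477, -0.1826).
e_1·w_2 = 0.7303·(-3) + (-0.3651)·(-2) + 0.5477·(-1) + (-0.1826)·(-3) = -1.4606.
u_2 = w_2 + 1.4606·e_1 = (-1.9333, -2.5333, -0.2000, -3.2667).
‖u_2‖ = 4.5680, so e_2 = (-0.4232, -0.5546, -0.0438, -0.7151).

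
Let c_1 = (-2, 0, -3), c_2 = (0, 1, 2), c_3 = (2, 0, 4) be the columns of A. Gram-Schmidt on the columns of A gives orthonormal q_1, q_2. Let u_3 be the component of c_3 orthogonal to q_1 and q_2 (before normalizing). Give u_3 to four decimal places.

u_3 = (-0.2069, -0.2759, 0.1379)

c_1 = (-2, 0, -3); ‖c_1‖ = 3.6056, so q_1 = (-0.5547, 0.0000, -0.8321).
q_1·c_2 = (-0.5547)·0 + 0.0000·1 + (-0.8321)·2 = -1.6641.
u_2 = c_2 + 1.6641·q_1 = (-0.9231, 1.0000, 0.6154).
‖u_2‖ = 1.4936, so q_2 = (-0.6180, 0.6695, 0.4120).
q_1·c_3 = (-0.5547)·2 + 0.0000·0 + (-0.8321)·4 = -4.4376; q_2·c_3 = (-0.6180)·2 + 0.6695·0 + 0.4120·4 = 0.4120.
u_3 = c_3 + 4.4376·q_1 − 0.4120·q_2 = (-0.2069, -0.2759, 0.1379).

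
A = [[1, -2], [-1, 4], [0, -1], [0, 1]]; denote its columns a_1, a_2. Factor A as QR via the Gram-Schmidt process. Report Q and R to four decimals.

a_1 = (1, -1, 0, 0); ‖a_1‖ = 1.4142, so q_1 = (0.7071, -0.7071, 0.0000, 0.0000).
q_1·a_2 = 0.7071·(-2) + (-0.7071)·4 + 0.0000·(-1) + 0.0000·1 = -4.2426.
u_2 = a_2 + 4.2426·q_1 = (1.0000, 1.0000, -1.0000, 1.0000).
‖u_2‖ = 2.0000, so q_2 = (0.5000, 0.5000, -0.5000, 0.5000).

Q = [[0.7071, 0.5000], [-0.7071, 0.5000], [0.0000, -0.5000], [0.0000, 0.5000]], R = [[1.4142, -4.2426], [0.0000, 2.0000]]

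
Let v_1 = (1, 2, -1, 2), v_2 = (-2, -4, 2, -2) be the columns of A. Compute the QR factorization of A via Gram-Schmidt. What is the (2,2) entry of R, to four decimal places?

r_{22} = 1.5492

q_1 = v_1/‖v_1‖ = (1, 2, -1, 2)/3.1623 = (0.3162, 0.6325, -0.3162, 0.6325).
r_{12} = q_1·v_2 = -5.0596.
u_2 = v_2 + 5.0596·q_1 = (-0.4000, -0.8000, 0.4000, 1.2000).
r_{22} = ‖u_2‖ = 1.5492.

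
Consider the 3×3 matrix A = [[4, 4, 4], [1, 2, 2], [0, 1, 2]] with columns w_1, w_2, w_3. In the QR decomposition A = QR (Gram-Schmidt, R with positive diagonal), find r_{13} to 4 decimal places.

w_1 = (4, 1, 0); ‖w_1‖ = 4.1231, so q_1 = (0.9701, 0.2425, 0.0000).
r_{13} = q_1·w_3 = 4.3656.

r_{13} = 4.3656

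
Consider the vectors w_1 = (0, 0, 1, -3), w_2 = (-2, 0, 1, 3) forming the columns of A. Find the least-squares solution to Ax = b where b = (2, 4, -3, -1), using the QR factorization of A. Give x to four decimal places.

x = (-1.0526, -1.3158)

e_1 = w_1/‖w_1‖ = (0, 0, 1, -3)/3.1623 = (0.0000, 0.0000, 0.3162, -0.9487).
r_{12} = e_1·w_2 = -2.5298.
u_2 = w_2 + 2.5298·e_1 = (-2.0000, 0.0000, 1.8000, 0.6000).
‖u_2‖ = 2.7568, so e_2 = (-0.7255, 0.0000, 0.6529, 0.2176).
Qᵀb = (0.0000, -3.6274).
Back-substitute: x_2 = -3.6274/2.7568 = -1.3158.
x_1 = (0.0000 + 2.5298·(-1.3158))/3.1623 = -1.0526.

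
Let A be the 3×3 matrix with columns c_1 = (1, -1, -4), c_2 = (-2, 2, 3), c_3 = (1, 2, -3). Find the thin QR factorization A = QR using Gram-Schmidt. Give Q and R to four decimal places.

c_1 = (1, -1, -4); ‖c_1‖ = 4.2426, so q_1 = (0.2357, -0.2357, -0.9428).
q_1·c_2 = 0.2357·(-2) + (-0.2357)·2 + (-0.9428)·3 = -3.7712.
u_2 = c_2 + 3.7712·q_1 = (-1.1111, 1.1111, -0.5556).
‖u_2‖ = 1.6667, so q_2 = (-0.6667, 0.6667, -0.3333).
q_1·c_3 = 0.2357·1 + (-0.2357)·2 + (-0.9428)·(-3) = 2.5927; q_2·c_3 = (-0.6667)·1 + 0.6667·2 + (-0.3333)·(-3) = 1.6667.
u_3 = c_3 − 2.5927·q_1 − 1.6667·q_2 = (1.5000, 1.5000, 0.0000).
‖u_3‖ = 2.1213, so q_3 = (0.7071, 0.7071, 0.0000).

Q = [[0.2357, -0.6667, 0.7071], [-0.2357, 0.6667, 0.7071], [-0.9428, -0.3333, 0.0000]], R = [[4.2426, -3.7712, 2.5927], [0.0000, 1.6667, 1.6667], [0.0000, 0.0000, 2.1213]]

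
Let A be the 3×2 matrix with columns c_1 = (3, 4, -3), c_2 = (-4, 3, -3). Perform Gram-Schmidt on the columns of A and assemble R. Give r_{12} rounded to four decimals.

c_1 = (3, 4, -3); ‖c_1‖ = 5.8310, so e_1 = (0.5145, 0.6860, -0.5145).
r_{12} = e_1·c_2 = 1.5435.

r_{12} = 1.5435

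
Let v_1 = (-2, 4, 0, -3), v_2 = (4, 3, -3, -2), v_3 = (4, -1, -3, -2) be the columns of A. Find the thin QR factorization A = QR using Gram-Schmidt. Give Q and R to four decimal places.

e_1 = v_1/‖v_1‖ = (-2, 4, 0, -3)/5.3852 = (-0.3714, 0.7428, 0.0000, -0.5571).
r_{12} = e_1·v_2 = 1.8570.
u_2 = v_2 − 1.8570·e_1 = (4.6897, 1.6207, -3.0000, -0.9655).
‖u_2‖ = 5.8781, so e_2 = (0.7978, 0.2757, -0.5104, -0.1643).
r_{13} = e_1·v_3 = -1.1142; r_{23} = e_2·v_3 = 4.7752.
u_3 = v_3 + 1.1142·e_1 − 4.7752·e_2 = (-0.2236, -1.4890, -0.5629, -1.8363).
‖u_3‖ = 2.4405, so e_3 = (-0.0916, -0.6101, -0.2306, -0.7524).

Q = [[-0.3714, 0.7978, -0.0916], [0.7428, 0.2757, -0.6101], [0.0000, -0.5104, -0.2306], [-0.5571, -0.1643, -0.7524]], R = [[5.3852, 1.8570, -1.1142], [0.0000, 5.8781, 4.7752], [0.0000, 0.0000, 2.4405]]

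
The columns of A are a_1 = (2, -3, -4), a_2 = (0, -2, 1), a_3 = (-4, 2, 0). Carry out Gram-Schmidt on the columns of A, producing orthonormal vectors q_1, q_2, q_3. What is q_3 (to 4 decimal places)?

q_3 = (-0.9264, -0.1684, -0.3369)

a_1 = (2, -3, -4); ‖a_1‖ = 5.3852, so q_1 = (0.3714, -0.5571, -0.7428).
q_1·a_2 = 0.3714·0 + (-0.5571)·(-2) + (-0.7428)·1 = 0.3714.
u_2 = a_2 − 0.3714·q_1 = (-0.1379, -1.7931, 1.2759).
‖u_2‖ = 2.2050, so q_2 = (-0.0626, -0.8132, 0.5786).
q_1·a_3 = 0.3714·(-4) + (-0.5571)·2 + (-0.7428)·0 = -2.5997; q_2·a_3 = (-0.0626)·(-4) + (-0.8132)·2 + 0.5786·0 = -1.3762.
u_3 = a_3 + 2.5997·q_1 + 1.3762·q_2 = (-3.1206, -0.5674, -1.1348).
‖u_3‖ = 3.3686, so q_3 = (-0.9264, -0.1684, -0.3369).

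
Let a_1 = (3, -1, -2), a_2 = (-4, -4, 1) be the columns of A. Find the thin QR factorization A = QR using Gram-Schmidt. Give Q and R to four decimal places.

Q = [[0.8018, -0.3652], [-0.2673, -0.9271], [-0.5345, -0.0843]], R = [[3.7417, -2.6726], [0.0000, 5.0850]]

q_1 = a_1/‖a_1‖ = (3, -1, -2)/3.7417 = (0.8018, -0.2673, -0.5345).
r_{12} = q_1·a_2 = -2.6726.
u_2 = a_2 + 2.6726·q_1 = (-1.8571, -4.7143, -0.4286).
‖u_2‖ = 5.0850, so q_2 = (-0.3652, -0.9271, -0.0843).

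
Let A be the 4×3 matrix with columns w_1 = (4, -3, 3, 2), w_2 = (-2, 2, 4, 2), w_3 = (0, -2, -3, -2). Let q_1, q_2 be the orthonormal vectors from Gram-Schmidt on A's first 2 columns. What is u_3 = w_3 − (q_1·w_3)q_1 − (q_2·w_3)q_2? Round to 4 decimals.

u_3 = (-0.8189, -1.0340, 0.2566, -0.2981)

w_1 = (4, -3, 3, 2); ‖w_1‖ = 6.1644, so q_1 = (0.6489, -0.4867, 0.4867, 0.3244).
q_1·w_2 = 0.6489·(-2) + (-0.4867)·2 + 0.4867·4 + 0.3244·2 = 0.3244.
u_2 = w_2 − 0.3244·q_1 = (-2.2105, 2.1579, 3.8421, 1.8947).
‖u_2‖ = 5.2815, so q_2 = (-0.4185, 0.4086, 0.7275, 0.3587).
q_1·w_3 = 0.6489·0 + (-0.4867)·(-2) + 0.4867·(-3) + 0.3244·(-2) = -1.1355; q_2·w_3 = (-0.4185)·0 + 0.4086·(-2) + 0.7275·(-3) + 0.3587·(-2) = -3.7170.
u_3 = w_3 + 1.1355·q_1 + 3.7170·q_2 = (-0.8189, -1.0340, 0.2566, -0.2981).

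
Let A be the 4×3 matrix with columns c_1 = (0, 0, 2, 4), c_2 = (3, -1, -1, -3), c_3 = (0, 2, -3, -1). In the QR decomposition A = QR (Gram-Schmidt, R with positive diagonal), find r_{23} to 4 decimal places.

r_{23} = -0.9393

q_1 = c_1/‖c_1‖ = (0, 0, 2, 4)/4.4721 = (0.0000, 0.0000, 0.4472, 0.8944).
r_{12} = q_1·c_2 = -3.1305.
u_2 = c_2 + 3.1305·q_1 = (3.0000, -1.0000, 0.4000, -0.2000).
‖u_2‖ = 3.1937, so q_2 = (0.9393, -0.3131, 0.1252, -0.0626).
r_{23} = q_2·c_3 = -0.9393.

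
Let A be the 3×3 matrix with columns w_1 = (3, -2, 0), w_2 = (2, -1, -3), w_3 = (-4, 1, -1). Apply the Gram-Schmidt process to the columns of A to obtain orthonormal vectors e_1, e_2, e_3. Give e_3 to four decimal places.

e_3 = (-0.5523, -0.8285, -0.0921)

w_1 = (3, -2, 0); ‖w_1‖ = 3.6056, so e_1 = (0.8321, -0.5547, 0.0000).
e_1·w_2 = 0.8321·2 + (-0.5547)·(-1) + 0.0000·(-3) = 2.2188.
u_2 = w_2 − 2.2188·e_1 = (0.1538, 0.2308, -3.0000).
‖u_2‖ = 3.0128, so e_2 = (0.0511, 0.0766, -0.9958).
e_1·w_3 = 0.8321·(-4) + (-0.5547)·1 + 0.0000·(-1) = -3.8829; e_2·w_3 = 0.0511·(-4) + 0.0766·1 + (-0.9958)·(-1) = 0.8681.
u_3 = w_3 + 3.8829·e_1 − 0.8681·e_2 = (-0.8136, -1.2203, -0.1356).
‖u_3‖ = 1.4729, so e_3 = (-0.5523, -0.8285, -0.0921).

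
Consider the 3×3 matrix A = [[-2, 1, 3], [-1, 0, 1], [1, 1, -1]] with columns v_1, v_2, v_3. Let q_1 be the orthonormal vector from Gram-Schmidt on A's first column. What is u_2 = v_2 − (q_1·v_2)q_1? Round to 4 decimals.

u_2 = (0.6667, -0.1667, 1.1667)

v_1 = (-2, -1, 1); ‖v_1‖ = 2.4495, so q_1 = (-0.8165, -0.4082, 0.4082).
q_1·v_2 = (-0.8165)·1 + (-0.4082)·0 + 0.4082·1 = -0.4082.
u_2 = v_2 + 0.4082·q_1 = (0.6667, -0.1667, 1.1667).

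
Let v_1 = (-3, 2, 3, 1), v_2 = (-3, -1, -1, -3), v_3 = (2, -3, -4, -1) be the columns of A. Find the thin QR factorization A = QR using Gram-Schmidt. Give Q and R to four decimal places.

e_1 = v_1/‖v_1‖ = (-3, 2, 3, 1)/4.7958 = (-0.6255, 0.4170, 0.6255, 0.2085).
r_{12} = e_1·v_2 = 0.2085.
u_2 = v_2 − 0.2085·e_1 = (-2.8696, -1.0870, -1.1304, -3.0435).
‖u_2‖ = 4.4673, so e_2 = (-0.6424, -0.2433, -0.2530, -0.6813).
r_{13} = e_1·v_3 = -5.2129; r_{23} = e_2·v_3 = 1.1387.
u_3 = v_3 + 5.2129·e_1 − 1.1387·e_2 = (-0.5294, -0.5490, -0.4510, 0.8627).
‖u_3‖ = 1.2367, so e_3 = (-0.4281, -0.4439, -0.3647, 0.6976).

Q = [[-0.6255, -0.6424, -0.4281], [0.4170, -0.2433, -0.4439], [0.6255, -0.2530, -0.3647], [0.2085, -0.6813, 0.6976]], R = [[4.7958, 0.2085, -5.2129], [0.0000, 4.4673, 1.1387], [0.0000, 0.0000, 1.2367]]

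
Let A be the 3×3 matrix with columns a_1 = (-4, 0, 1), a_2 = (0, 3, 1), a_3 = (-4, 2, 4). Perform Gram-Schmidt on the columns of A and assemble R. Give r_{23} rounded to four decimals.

r_{23} = 2.7985

a_1 = (-4, 0, 1); ‖a_1‖ = 4.1231, so q_1 = (-0.9701, 0.0000, 0.2425).
q_1·a_2 = (-0.9701)·0 + 0.0000·3 + 0.2425·1 = 0.2425.
u_2 = a_2 − 0.2425·q_1 = (0.2353, 3.0000, 0.9412).
‖u_2‖ = 3.1530, so q_2 = (0.0746, 0.9515, 0.2985).
r_{23} = q_2·a_3 = 2.7985.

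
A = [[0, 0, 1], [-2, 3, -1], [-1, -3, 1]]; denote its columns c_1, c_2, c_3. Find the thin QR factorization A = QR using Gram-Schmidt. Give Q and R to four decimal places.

e_1 = c_1/‖c_1‖ = (0, -2, -1)/2.2361 = (0.0000, -0.8944, -0.4472).
r_{12} = e_1·c_2 = -1.3416.
u_2 = c_2 + 1.3416·e_1 = (0.0000, 1.8000, -3.6000).
‖u_2‖ = 4.0249, so e_2 = (0.0000, 0.4472, -0.8944).
r_{13} = e_1·c_3 = 0.4472; r_{23} = e_2·c_3 = -1.3416.
u_3 = c_3 − 0.4472·e_1 + 1.3416·e_2 = (1.0000, 0.0000, 0.0000).
‖u_3‖ = 1.0000, so e_3 = (1.0000, 0.0000, 0.0000).

Q = [[0.0000, 0.0000, 1.0000], [-0.8944, 0.4472, 0.0000], [-0.4472, -0.8944, 0.0000]], R = [[2.2361, -1.3416, 0.4472], [0.0000, 4.0249, -1.3416], [0.0000, 0.0000, 1.0000]]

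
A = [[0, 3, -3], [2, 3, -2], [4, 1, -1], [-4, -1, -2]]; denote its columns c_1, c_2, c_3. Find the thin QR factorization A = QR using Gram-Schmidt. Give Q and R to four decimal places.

c_1 = (0, 2, 4, -4); ‖c_1‖ = 6.0000, so e_1 = (0.0000, 0.3333, 0.6667, -0.6667).
e_1·c_2 = 0.0000·3 + 0.3333·3 + 0.6667·1 + (-0.6667)·(-1) = 2.3333.
u_2 = c_2 − 2.3333·e_1 = (3.0000, 2.2222, -0.5556, 0.5556).
‖u_2‖ = 3.8152, so e_2 = (0.7863, 0.5825, -0.1456, 0.1456).
e_1·c_3 = 0.0000·(-3) + 0.3333·(-2) + 0.6667·(-1) + (-0.6667)·(-2) = 0.0000; e_2·c_3 = 0.7863·(-3) + 0.5825·(-2) + (-0.1456)·(-1) + 0.1456·(-2) = -3.6696.
u_3 = c_3 + 0.0000·e_1 + 3.6696·e_2 = (-0.1145, 0.1374, -1.5344, -1.4656).
‖u_3‖ = 2.1294, so e_3 = (-0.0538, 0.0645, -0.7206, -0.6883).

Q = [[0.0000, 0.7863, -0.0538], [0.3333, 0.5825, 0.0645], [0.6667, -0.1456, -0.7206], [-0.6667, 0.1456, -0.6883]], R = [[6.0000, 2.3333, 0.0000], [0.0000, 3.8152, -3.6696], [0.0000, 0.0000, 2.1294]]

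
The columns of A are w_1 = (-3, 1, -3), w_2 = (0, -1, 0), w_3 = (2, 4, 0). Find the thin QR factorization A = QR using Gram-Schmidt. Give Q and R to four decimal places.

Q = [[-0.6882, -0.1622, 0.7071], [0.2294, -0.9733, 0.0000], [-0.6882, -0.1622, -0.7071]], R = [[4.3589, -0.2294, -0.4588], [0.0000, 0.9733, -4.2178], [0.0000, 0.0000, 1.4142]]

w_1 = (-3, 1, -3); ‖w_1‖ = 4.3589, so e_1 = (-0.6882, 0.2294, -0.6882).
e_1·w_2 = (-0.6882)·0 + 0.2294·(-1) + (-0.6882)·0 = -0.2294.
u_2 = w_2 + 0.2294·e_1 = (-0.1579, -0.9474, -0.1579).
‖u_2‖ = 0.9733, so e_2 = (-0.1622, -0.9733, -0.1622).
e_1·w_3 = (-0.6882)·2 + 0.2294·4 + (-0.6882)·0 = -0.4588; e_2·w_3 = (-0.1622)·2 + (-0.9733)·4 + (-0.1622)·0 = -4.2178.
u_3 = w_3 + 0.4588·e_1 + 4.2178·e_2 = (1.0000, 0.0000, -1.0000).
‖u_3‖ = 1.4142, so e_3 = (0.7071, 0.0000, -0.7071).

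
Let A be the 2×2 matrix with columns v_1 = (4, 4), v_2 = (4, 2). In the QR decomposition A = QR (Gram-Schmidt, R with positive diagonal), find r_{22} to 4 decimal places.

q_1 = v_1/‖v_1‖ = (4, 4)/5.6569 = (0.7071, 0.7071).
r_{12} = q_1·v_2 = 4.2426.
u_2 = v_2 − 4.2426·q_1 = (1.0000, -1.0000).
r_{22} = ‖u_2‖ = 1.4142.

r_{22} = 1.4142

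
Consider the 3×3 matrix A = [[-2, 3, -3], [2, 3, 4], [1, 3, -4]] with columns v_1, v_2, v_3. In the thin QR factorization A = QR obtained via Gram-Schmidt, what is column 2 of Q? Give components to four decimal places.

v_1 = (-2, 2, 1); ‖v_1‖ = 3.0000, so q_1 = (-0.6667, 0.6667, 0.3333).
q_1·v_2 = (-0.6667)·3 + 0.6667·3 + 0.3333·3 = 1.0000.
u_2 = v_2 − 1.0000·q_1 = (3.6667, 2.3333, 2.6667).
‖u_2‖ = 5.0990, so q_2 = (0.7191, 0.4576, 0.5230).

q_2 = (0.7191, 0.4576, 0.5230)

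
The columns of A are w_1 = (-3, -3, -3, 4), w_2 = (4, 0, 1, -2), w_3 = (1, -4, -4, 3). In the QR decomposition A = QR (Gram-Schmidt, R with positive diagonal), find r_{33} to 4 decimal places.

w_1 = (-3, -3, -3, 4); ‖w_1‖ = 6.5574, so q_1 = (-0.4575, -0.4575, -0.4575, 0.6100).
q_1·w_2 = (-0.4575)·4 + (-0.4575)·0 + (-0.4575)·1 + 0.6100·(-2) = -3.5075.
u_2 = w_2 + 3.5075·q_1 = (2.3953, -1.6047, -0.6047, 0.1395).
‖u_2‖ = 2.9492, so q_2 = (0.8122, -0.5441, -0.2050, 0.0473).
q_1·w_3 = (-0.4575)·1 + (-0.4575)·(-4) + (-0.4575)·(-4) + 0.6100·3 = 5.0325; q_2·w_3 = 0.8122·1 + (-0.5441)·(-4) + (-0.2050)·(-4) + 0.0473·3 = 3.9506.
u_3 = w_3 − 5.0325·q_1 − 3.9506·q_2 = (0.0936, 0.4519, -0.8877, -0.2567).
r_{33} = ‖u_3‖ = 1.0329.

r_{33} = 1.0329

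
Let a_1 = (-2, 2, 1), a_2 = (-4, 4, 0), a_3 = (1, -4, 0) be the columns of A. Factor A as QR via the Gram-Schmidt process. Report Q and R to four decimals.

q_1 = a_1/‖a_1‖ = (-2, 2, 1)/3.0000 = (-0.6667, 0.6667, 0.3333).
r_{12} = q_1·a_2 = 5.3333.
u_2 = a_2 − 5.3333·q_1 = (-0.4444, 0.4444, -1.7778).
‖u_2‖ = 1.8856, so q_2 = (-0.2357, 0.2357, -0.9428).
r_{13} = q_1·a_3 = -3.3333; r_{23} = q_2·a_3 = -1.1785.
u_3 = a_3 + 3.3333·q_1 + 1.1785·q_2 = (-1.5000, -1.5000, 0.0000).
‖u_3‖ = 2.1213, so q_3 = (-0.7071, -0.7071, 0.0000).

Q = [[-0.6667, -0.2357, -0.7071], [0.6667, 0.2357, -0.7071], [0.3333, -0.9428, 0.0000]], R = [[3.0000, 5.3333, -3.3333], [0.0000, 1.8856, -1.1785], [0.0000, 0.0000, 2.1213]]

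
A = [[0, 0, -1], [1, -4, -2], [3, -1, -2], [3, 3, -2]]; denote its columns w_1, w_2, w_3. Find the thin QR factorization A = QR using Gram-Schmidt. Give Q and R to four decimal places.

q_1 = w_1/‖w_1‖ = (0, 1, 3, 3)/4.3589 = (0.0000, 0.2294, 0.6882, 0.6882).
r_{12} = q_1·w_2 = 0.4588.
u_2 = w_2 − 0.4588·q_1 = (0.0000, -4.1053, -1.3158, 2.6842).
‖u_2‖ = 5.0783, so q_2 = (0.0000, -0.8084, -0.2591, 0.5286).
r_{13} = q_1·w_3 = -3.2118; r_{23} = q_2·w_3 = 1.0779.
u_3 = w_3 + 3.2118·q_1 − 1.0779·q_2 = (-1.0000, -0.3918, 0.4898, -0.3592).
‖u_3‖ = 1.2339, so q_3 = (-0.8105, -0.3176, 0.3970, -0.2911).

Q = [[0.0000, 0.0000, -0.8105], [0.2294, -0.8084, -0.3176], [0.6882, -0.2591, 0.3970], [0.6882, 0.5286, -0.2911]], R = [[4.3589, 0.4588, -3.2118], [0.0000, 5.0783, 1.0779], [0.0000, 0.0000, 1.2339]]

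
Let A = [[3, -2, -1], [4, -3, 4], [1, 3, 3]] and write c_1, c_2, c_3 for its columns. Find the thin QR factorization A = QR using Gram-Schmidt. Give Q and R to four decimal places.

c_1 = (3, 4, 1); ‖c_1‖ = 5.0990, so q_1 = (0.5883, 0.7845, 0.1961).
q_1·c_2 = 0.5883·(-2) + 0.7845·(-3) + 0.1961·3 = -2.9417.
u_2 = c_2 + 2.9417·q_1 = (-0.2692, -0.6923, 3.5769).
‖u_2‖ = 3.6532, so q_2 = (-0.0737, -0.1895, 0.9791).
q_1·c_3 = 0.5883·(-1) + 0.7845·4 + 0.1961·3 = 3.1379; q_2·c_3 = (-0.0737)·(-1) + (-0.1895)·4 + 0.9791·3 = 2.2530.
u_3 = c_3 − 3.1379·q_1 − 2.2530·q_2 = (-2.6801, 1.9654, 0.1787).
‖u_3‖ = 3.3283, so q_3 = (-0.8052, 0.5905, 0.0537).

Q = [[0.5883, -0.0737, -0.8052], [0.7845, -0.1895, 0.5905], [0.1961, 0.9791, 0.0537]], R = [[5.0990, -2.9417, 3.1379], [0.0000, 3.6532, 2.2530], [0.0000, 0.0000, 3.3283]]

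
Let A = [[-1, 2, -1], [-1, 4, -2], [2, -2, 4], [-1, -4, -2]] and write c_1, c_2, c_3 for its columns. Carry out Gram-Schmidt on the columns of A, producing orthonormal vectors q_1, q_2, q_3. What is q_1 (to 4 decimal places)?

c_1 = (-1, -1, 2, -1); ‖c_1‖ = 2.6458, so q_1 = (-0.3780, -0.3780, 0.7559, -0.3780).

q_1 = (-0.3780, -0.3780, 0.7559, -0.3780)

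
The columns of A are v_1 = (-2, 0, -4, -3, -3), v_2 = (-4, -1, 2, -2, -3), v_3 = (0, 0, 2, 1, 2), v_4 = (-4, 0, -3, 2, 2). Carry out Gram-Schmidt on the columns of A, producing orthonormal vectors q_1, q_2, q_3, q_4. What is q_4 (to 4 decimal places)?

q_1 = v_1/‖v_1‖ = (-2, 0, -4, -3, -3)/6.1644 = (-0.3244, 0.0000, -0.6489, -0.4867, -0.4867).
r_{12} = q_1·v_2 = 2.4333.
u_2 = v_2 − 2.4333·q_1 = (-3.2105, -1.0000, 3.5789, -0.8158, -1.8158).
‖u_2‖ = 5.2990, so q_2 = (-0.6059, -0.1887, 0.6754, -0.1540, -0.3427).
r_{13} = q_1·v_3 = -2.7578; r_{23} = q_2·v_3 = 0.5115.
u_3 = v_3 + 2.7578·q_1 − 0.5115·q_2 = (-0.5848, 0.0965, -0.1350, -0.2634, 0.8332).
‖u_3‖ = 1.0645, so q_3 = (-0.5494, 0.0907, -0.1268, -0.2474, 0.7827).
r_{14} = q_1·v_4 = 1.2978; r_{24} = q_2·v_4 = -0.5959; r_{34} = q_3·v_4 = 3.6486.
u_4 = v_4 − 1.2978·q_1 + 0.5959·q_2 − 3.6486·q_3 = (-1.9355, -0.4433, -1.2928, 3.4425, -0.4285).
‖u_4‖ = 4.2010, so q_4 = (-0.4607, -0.1055, -0.3077, 0.8194, -0.1020).

q_4 = (-0.4607, -0.1055, -0.3077, 0.8194, -0.1020)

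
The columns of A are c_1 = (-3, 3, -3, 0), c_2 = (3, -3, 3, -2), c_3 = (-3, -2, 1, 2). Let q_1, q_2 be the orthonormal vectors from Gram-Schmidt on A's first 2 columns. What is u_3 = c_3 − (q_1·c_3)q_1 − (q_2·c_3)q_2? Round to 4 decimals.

u_3 = (-3.0000, -2.0000, 1.0000, 0.0000)

c_1 = (-3, 3, -3, 0); ‖c_1‖ = 5.1962, so q_1 = (-0.5774, 0.5774, -0.5774, 0.0000).
q_1·c_2 = (-0.5774)·3 + 0.5774·(-3) + (-0.5774)·3 + 0.0000·(-2) = -5.1962.
u_2 = c_2 + 5.1962·q_1 = (0.0000, 0.0000, 0.0000, -2.0000).
‖u_2‖ = 2.0000, so q_2 = (0.0000, 0.0000, 0.0000, -1.0000).
q_1·c_3 = (-0.5774)·(-3) + 0.5774·(-2) + (-0.5774)·1 + 0.0000·2 = 0.0000; q_2·c_3 = 0.0000·(-3) + 0.0000·(-2) + 0.0000·1 + (-1.0000)·2 = -2.0000.
u_3 = c_3 + 0.0000·q_1 + 2.0000·q_2 = (-3.0000, -2.0000, 1.0000, 0.0000).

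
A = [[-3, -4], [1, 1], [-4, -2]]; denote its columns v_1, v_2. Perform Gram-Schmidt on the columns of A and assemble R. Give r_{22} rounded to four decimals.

v_1 = (-3, 1, -4); ‖v_1‖ = 5.0990, so q_1 = (-0.5883, 0.1961, -0.7845).
q_1·v_2 = (-0.5883)·(-4) + 0.1961·1 + (-0.7845)·(-2) = 4.1184.
u_2 = v_2 − 4.1184·q_1 = (-1.5769, 0.1923, 1.2308).
r_{22} = ‖u_2‖ = 2.0096.

r_{22} = 2.0096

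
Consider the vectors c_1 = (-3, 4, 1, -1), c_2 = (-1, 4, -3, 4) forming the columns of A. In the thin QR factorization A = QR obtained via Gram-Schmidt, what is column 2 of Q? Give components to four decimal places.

q_1 = c_1/‖c_1‖ = (-3, 4, 1, -1)/5.1962 = (-0.5774, 0.7698, 0.1925, -0.1925).
r_{12} = q_1·c_2 = 2.3094.
u_2 = c_2 − 2.3094·q_1 = (0.3333, 2.2222, -3.4444, 4.4444).
‖u_2‖ = 6.0553, so q_2 = (0.0550, 0.3670, -0.5688, 0.7340).

q_2 = (0.0550, 0.3670, -0.5688, 0.7340)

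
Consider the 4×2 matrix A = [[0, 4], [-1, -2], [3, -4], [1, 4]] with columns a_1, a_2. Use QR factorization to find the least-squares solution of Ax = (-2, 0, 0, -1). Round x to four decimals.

x = (-0.2313, -0.2575)

e_1 = a_1/‖a_1‖ = (0, -1, 3, 1)/3.3166 = (0.0000, -0.3015, 0.9045, 0.3015).
r_{12} = e_1·a_2 = -1.8091.
u_2 = a_2 + 1.8091·e_1 = (4.0000, -2.5455, -2.3636, 4.5455).
‖u_2‖ = 6.9805, so e_2 = (0.5730, -0.3647, -0.3386, 0.6512).
Qᵀb = (-0.3015, -1.7972).
Back-substitute: x_2 = -1.7972/6.9805 = -0.2575.
x_1 = (-0.3015 + 1.8091·(-0.2575))/3.3166 = -0.2313.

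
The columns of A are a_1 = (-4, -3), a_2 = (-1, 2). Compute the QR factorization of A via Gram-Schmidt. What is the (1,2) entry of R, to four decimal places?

r_{12} = -0.4000

a_1 = (-4, -3); ‖a_1‖ = 5.0000, so e_1 = (-0.8000, -0.6000).
r_{12} = e_1·a_2 = -0.4000.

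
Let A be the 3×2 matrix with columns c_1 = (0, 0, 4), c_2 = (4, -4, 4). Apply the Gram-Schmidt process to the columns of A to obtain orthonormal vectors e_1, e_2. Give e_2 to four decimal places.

c_1 = (0, 0, 4); ‖c_1‖ = 4.0000, so e_1 = (0.0000, 0.0000, 1.0000).
e_1·c_2 = 0.0000·4 + 0.0000·(-4) + 1.0000·4 = 4.0000.
u_2 = c_2 − 4.0000·e_1 = (4.0000, -4.0000, 0.0000).
‖u_2‖ = 5.6569, so e_2 = (0.7071, -0.7071, 0.0000).

e_2 = (0.7071, -0.7071, 0.0000)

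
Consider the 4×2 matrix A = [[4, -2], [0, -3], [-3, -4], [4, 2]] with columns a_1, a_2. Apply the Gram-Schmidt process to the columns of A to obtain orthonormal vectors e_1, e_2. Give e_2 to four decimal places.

e_2 = (-0.5839, -0.5525, -0.5749, 0.1527)

a_1 = (4, 0, -3, 4); ‖a_1‖ = 6.4031, so e_1 = (0.6247, 0.0000, -0.4685, 0.6247).
e_1·a_2 = 0.6247·(-2) + 0.0000·(-3) + (-0.4685)·(-4) + 0.6247·2 = 1.8741.
u_2 = a_2 − 1.8741·e_1 = (-3.1707, -3.0000, -3.1220, 0.8293).
‖u_2‖ = 5.4303, so e_2 = (-0.5839, -0.5525, -0.5749, 0.1527).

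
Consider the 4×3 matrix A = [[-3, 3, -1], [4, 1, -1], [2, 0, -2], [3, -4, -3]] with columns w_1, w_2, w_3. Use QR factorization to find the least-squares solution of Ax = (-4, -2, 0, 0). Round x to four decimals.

x = (0.0990, -0.7480, 0.8914)

w_1 = (-3, 4, 2, 3); ‖w_1‖ = 6.1644, so e_1 = (-0.4867, 0.6489, 0.3244, 0.4867).
e_1·w_2 = (-0.4867)·3 + 0.6489·1 + 0.3244·0 + 0.4867·(-4) = -2.7578.
u_2 = w_2 + 2.7578·e_1 = (1.6579, 2.7895, 0.8947, -2.6579).
‖u_2‖ = 4.2889, so e_2 = (0.3866, 0.6504, 0.2086, -0.6197).
e_1·w_3 = (-0.4867)·(-1) + 0.6489·(-1) + 0.3244·(-2) + 0.4867·(-3) = -2.2711; e_2·w_3 = 0.3866·(-1) + 0.6504·(-1) + 0.2086·(-2) + (-0.6197)·(-3) = 0.4050.
u_3 = w_3 + 2.2711·e_1 − 0.4050·e_2 = (-2.2618, 0.2103, -1.3476, -1.6438).
‖u_3‖ = 3.1110, so e_3 = (-0.7270, 0.0676, -0.4332, -0.5284).
Qᵀb = (0.6489, -2.8470, 2.7730).
Back-substitute: x_3 = 2.7730/3.1110 = 0.8914.
x_2 = (-2.8470 − 0.4050·0.8914)/4.2889 = -0.7480.
x_1 = (0.6489 + 2.7578·(-0.7480) + 2.2711·0.8914)/6.1644 = 0.0990.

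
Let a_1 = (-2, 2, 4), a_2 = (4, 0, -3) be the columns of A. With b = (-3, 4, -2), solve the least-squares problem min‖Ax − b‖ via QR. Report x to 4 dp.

a_1 = (-2, 2, 4); ‖a_1‖ = 4.8990, so q_1 = (-0.4082, 0.4082, 0.8165).
q_1·a_2 = (-0.4082)·4 + 0.4082·0 + 0.8165·(-3) = -4.0825.
u_2 = a_2 + 4.0825·q_1 = (2.3333, 1.6667, 0.3333).
‖u_2‖ = 2.8868, so q_2 = (0.8083, 0.5774, 0.1155).
Qᵀb = (1.2247, -0.3464).
Back-substitute: x_2 = -0.3464/2.8868 = -0.1200.
x_1 = (1.2247 + 4.0825·(-0.1200))/4.8990 = 0.1500.

x = (0.1500, -0.1200)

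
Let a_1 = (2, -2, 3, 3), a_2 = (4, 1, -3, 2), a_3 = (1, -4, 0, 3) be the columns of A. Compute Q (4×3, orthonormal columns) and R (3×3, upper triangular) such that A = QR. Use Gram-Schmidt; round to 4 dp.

Q = [[0.3922, 0.6922, -0.2773], [-0.3922, 0.2260, -0.7908], [0.5883, -0.6145, -0.5169], [0.5883, 0.3037, 0.1746]], R = [[5.0990, 0.5883, 3.7262], [0.0000, 5.4455, 0.6992], [0.0000, 0.0000, 3.4098]]

a_1 = (2, -2, 3, 3); ‖a_1‖ = 5.0990, so q_1 = (0.3922, -0.3922, 0.5883, 0.5883).
q_1·a_2 = 0.3922·4 + (-0.3922)·1 + 0.5883·(-3) + 0.5883·2 = 0.5883.
u_2 = a_2 − 0.5883·q_1 = (3.7692, 1.2308, -3.3462, 1.6538).
‖u_2‖ = 5.4455, so q_2 = (0.6922, 0.2260, -0.6145, 0.3037).
q_1·a_3 = 0.3922·1 + (-0.3922)·(-4) + 0.5883·0 + 0.5883·3 = 3.7262; q_2·a_3 = 0.6922·1 + 0.2260·(-4) + (-0.6145)·0 + 0.3037·3 = 0.6992.
u_3 = a_3 − 3.7262·q_1 − 0.6992·q_2 = (-0.9455, -2.6965, -1.7626, 0.5953).
‖u_3‖ = 3.4098, so q_3 = (-0.2773, -0.7908, -0.5169, 0.1746).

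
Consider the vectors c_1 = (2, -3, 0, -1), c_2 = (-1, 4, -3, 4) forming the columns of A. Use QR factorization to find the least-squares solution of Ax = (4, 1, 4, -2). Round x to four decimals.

c_1 = (2, -3, 0, -1); ‖c_1‖ = 3.7417, so e_1 = (0.5345, -0.8018, 0.0000, -0.2673).
e_1·c_2 = 0.5345·(-1) + (-0.8018)·4 + 0.0000·(-3) + (-0.2673)·4 = -4.8107.
u_2 = c_2 + 4.8107·e_1 = (1.5714, 0.1429, -3.0000, 2.7143).
‖u_2‖ = 4.3425, so e_2 = (0.3619, 0.0329, -0.6908, 0.6251).
Qᵀb = (1.8708, -2.5331).
Back-substitute: x_2 = -2.5331/4.3425 = -0.5833.
x_1 = (1.8708 + 4.8107·(-0.5833))/3.7417 = -0.2500.

x = (-0.2500, -0.5833)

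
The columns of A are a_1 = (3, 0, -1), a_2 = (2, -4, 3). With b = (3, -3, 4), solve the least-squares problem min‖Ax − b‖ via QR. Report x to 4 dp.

x = (0.1957, 1.0142)

a_1 = (3, 0, -1); ‖a_1‖ = 3.1623, so e_1 = (0.9487, 0.0000, -0.3162).
e_1·a_2 = 0.9487·2 + 0.0000·(-4) + (-0.3162)·3 = 0.9487.
u_2 = a_2 − 0.9487·e_1 = (1.1000, -4.0000, 3.3000).
‖u_2‖ = 5.3009, so e_2 = (0.2075, -0.7546, 0.6225).
Qᵀb = (1.5811, 5.3764).
Back-substitute: x_2 = 5.3764/5.3009 = 1.0142.
x_1 = (1.5811 − 0.9487·1.0142)/3.1623 = 0.1957.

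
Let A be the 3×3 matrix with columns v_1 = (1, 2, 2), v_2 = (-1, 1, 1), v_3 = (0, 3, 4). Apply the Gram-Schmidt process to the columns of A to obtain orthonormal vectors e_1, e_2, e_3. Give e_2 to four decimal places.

e_2 = (-0.9428, 0.2357, 0.2357)

v_1 = (1, 2, 2); ‖v_1‖ = 3.0000, so e_1 = (0.3333, 0.6667, 0.6667).
e_1·v_2 = 0.3333·(-1) + 0.6667·1 + 0.6667·1 = 1.0000.
u_2 = v_2 − 1.0000·e_1 = (-1.3333, 0.3333, 0.3333).
‖u_2‖ = 1.4142, so e_2 = (-0.9428, 0.2357, 0.2357).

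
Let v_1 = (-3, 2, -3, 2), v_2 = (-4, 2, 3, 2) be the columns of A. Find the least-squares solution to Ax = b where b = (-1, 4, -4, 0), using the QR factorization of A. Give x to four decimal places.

v_1 = (-3, 2, -3, 2); ‖v_1‖ = 5.0990, so e_1 = (-0.5883, 0.3922, -0.5883, 0.3922).
e_1·v_2 = (-0.5883)·(-4) + 0.3922·2 + (-0.5883)·3 + 0.3922·2 = 2.1573.
u_2 = v_2 − 2.1573·e_1 = (-2.7308, 1.1538, 4.2692, 1.1538).
‖u_2‖ = 5.3241, so e_2 = (-0.5129, 0.2167, 0.8019, 0.2167).
Qᵀb = (4.5107, -1.8277).
Back-substitute: x_2 = -1.8277/5.3241 = -0.3433.
x_1 = (4.5107 − 2.1573·(-0.3433))/5.0990 = 1.0299.

x = (1.0299, -0.3433)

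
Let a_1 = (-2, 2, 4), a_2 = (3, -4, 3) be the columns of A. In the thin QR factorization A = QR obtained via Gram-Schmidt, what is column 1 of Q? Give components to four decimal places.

q_1 = (-0.4082, 0.4082, 0.8165)

a_1 = (-2, 2, 4); ‖a_1‖ = 4.8990, so q_1 = (-0.4082, 0.4082, 0.8165).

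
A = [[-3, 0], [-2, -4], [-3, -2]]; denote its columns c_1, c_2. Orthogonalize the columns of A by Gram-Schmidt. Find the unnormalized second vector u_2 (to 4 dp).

c_1 = (-3, -2, -3); ‖c_1‖ = 4.6904, so q_1 = (-0.6396, -0.4264, -0.6396).
q_1·c_2 = (-0.6396)·0 + (-0.4264)·(-4) + (-0.6396)·(-2) = 2.9848.
u_2 = c_2 − 2.9848·q_1 = (1.9091, -2.7273, -0.0909).

u_2 = (1.9091, -2.7273, -0.0909)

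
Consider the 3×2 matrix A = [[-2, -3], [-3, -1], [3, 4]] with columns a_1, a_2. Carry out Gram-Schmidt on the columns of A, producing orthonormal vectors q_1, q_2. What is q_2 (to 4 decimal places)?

q_2 = (-0.4471, 0.7637, 0.4657)

q_1 = a_1/‖a_1‖ = (-2, -3, 3)/4.6904 = (-0.4264, -0.6396, 0.6396).
r_{12} = q_1·a_2 = 4.4772.
u_2 = a_2 − 4.4772·q_1 = (-1.0909, 1.8636, 1.1364).
‖u_2‖ = 2.4402, so q_2 = (-0.4471, 0.7637, 0.4657).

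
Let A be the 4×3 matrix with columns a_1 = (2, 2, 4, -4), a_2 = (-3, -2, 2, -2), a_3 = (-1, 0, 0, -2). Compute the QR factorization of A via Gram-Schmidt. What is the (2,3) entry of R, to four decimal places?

e_1 = a_1/‖a_1‖ = (2, 2, 4, -4)/6.3246 = (0.3162, 0.3162, 0.6325, -0.6325).
r_{12} = e_1·a_2 = 0.9487.
u_2 = a_2 − 0.9487·e_1 = (-3.3000, -2.3000, 1.4000, -1.4000).
‖u_2‖ = 4.4833, so e_2 = (-0.7361, -0.5130, 0.3123, -0.3123).
r_{23} = e_2·a_3 = 1.3606.

r_{23} = 1.3606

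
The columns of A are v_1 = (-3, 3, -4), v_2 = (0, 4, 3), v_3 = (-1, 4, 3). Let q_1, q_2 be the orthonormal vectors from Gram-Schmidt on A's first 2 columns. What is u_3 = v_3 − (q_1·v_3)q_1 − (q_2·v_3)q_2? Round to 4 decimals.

q_1 = v_1/‖v_1‖ = (-3, 3, -4)/5.8310 = (-0.5145, 0.5145, -0.6860).
r_{12} = q_1·v_2 = 0.0000.
u_2 = v_2 + 0.0000·q_1 = (0.0000, 4.0000, 3.0000).
‖u_2‖ = 5.0000, so q_2 = (0.0000, 0.8000, 0.6000).
r_{13} = q_1·v_3 = 0.5145; r_{23} = q_2·v_3 = 5.0000.
u_3 = v_3 − 0.5145·q_1 − 5.0000·q_2 = (-0.7353, -0.2647, 0.3529).

u_3 = (-0.7353, -0.2647, 0.3529)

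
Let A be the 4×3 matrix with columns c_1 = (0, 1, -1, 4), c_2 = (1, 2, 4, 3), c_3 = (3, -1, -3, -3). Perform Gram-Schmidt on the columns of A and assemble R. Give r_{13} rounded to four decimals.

q_1 = c_1/‖c_1‖ = (0, 1, -1, 4)/4.2426 = (0.0000, 0.2357, -0.2357, 0.9428).
r_{13} = q_1·c_3 = -2.3570.

r_{13} = -2.3570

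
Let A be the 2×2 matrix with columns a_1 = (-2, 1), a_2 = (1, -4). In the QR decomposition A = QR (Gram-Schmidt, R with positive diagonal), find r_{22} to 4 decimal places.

r_{22} = 3.1305

a_1 = (-2, 1); ‖a_1‖ = 2.2361, so q_1 = (-0.8944, 0.4472).
q_1·a_2 = (-0.8944)·1 + 0.4472·(-4) = -2.6833.
u_2 = a_2 + 2.6833·q_1 = (-1.4000, -2.8000).
r_{22} = ‖u_2‖ = 3.1305.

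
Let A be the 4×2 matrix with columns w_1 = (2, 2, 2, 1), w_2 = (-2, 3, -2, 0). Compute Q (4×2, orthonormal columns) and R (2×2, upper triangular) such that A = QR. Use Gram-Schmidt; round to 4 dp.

w_1 = (2, 2, 2, 1); ‖w_1‖ = 3.6056, so e_1 = (0.5547, 0.5547, 0.5547, 0.2774).
e_1·w_2 = 0.5547·(-2) + 0.5547·3 + 0.5547·(-2) + 0.2774·0 = -0.5547.
u_2 = w_2 + 0.5547·e_1 = (-1.6923, 3.3077, -1.6923, 0.1538).
‖u_2‖ = 4.0856, so e_2 = (-0.4142, 0.8096, -0.4142, 0.0377).

Q = [[0.5547, -0.4142], [0.5547, 0.8096], [0.5547, -0.4142], [0.2774, 0.0377]], R = [[3.6056, -0.5547], [0.0000, 4.0856]]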